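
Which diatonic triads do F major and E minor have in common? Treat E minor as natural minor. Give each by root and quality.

Am, C

Triads in F major: F (I), Gm (ii), Am (iii), Bb (IV), C (V), Dm (vi), Edim (vii°).
Triads in E minor (natural minor): Em (i), F#dim (ii°), G (III), Am (iv), Bm (v), C (VI), D (VII).
Shared triads with their functions: Am (iii in F major, iv in E minor); C (V in F major, VI in E minor).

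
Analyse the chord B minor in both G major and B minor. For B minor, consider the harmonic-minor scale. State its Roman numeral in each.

iii in G major; i in B minor

The scale of G major is G A B C D E F#; B is degree 3, and the triad built there (B-D-F#) is minor, so it is iii.
The scale of B minor (harmonic minor) is B C# D E F# G A#; B is degree 1, and the triad built there (B-D-F#) is minor, so it is i.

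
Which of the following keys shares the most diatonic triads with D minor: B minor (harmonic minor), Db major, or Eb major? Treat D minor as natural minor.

Eb major

Triads of D minor (natural minor): Dm (i), Edim (ii°), F (III), Gm (iv), Am (v), Bb (VI), C (VII).
B minor (harmonic minor) shares 0: none.
Db major shares 0: none.
Eb major shares 2: Gm, Bb.
The most common triads (2) are shared with Eb major.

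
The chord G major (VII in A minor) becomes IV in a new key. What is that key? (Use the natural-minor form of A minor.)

The numeral IV denotes a major triad on scale degree 4. With G on degree 4, the tonic of the new key is D.
Degree 4 carries a major triad in major keys, so the destination is D major.
Check: the diatonic triads of D major are D (I), Em (ii), F#m (iii), G (IV), A (V), Bm (vi), C#dim (vii°) — G major is indeed IV.

D major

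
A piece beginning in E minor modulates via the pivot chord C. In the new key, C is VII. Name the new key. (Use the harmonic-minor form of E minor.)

D minor

The numeral VII denotes a major triad on scale degree 7. With C on degree 7, the tonic of the new key is D.
Degree 7 carries a major triad in natural-minor keys, so the destination is D minor.
Check: the diatonic triads of D minor (natural minor) are Dm (i), Edim (ii°), F (III), Gm (iv), Am (v), B♭ (VI), C (VII) — C is indeed VII.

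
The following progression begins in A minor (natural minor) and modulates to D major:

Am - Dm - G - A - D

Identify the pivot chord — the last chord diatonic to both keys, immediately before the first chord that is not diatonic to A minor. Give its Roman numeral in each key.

G — VII in A minor, IV in D major

Chords diatonic to A minor: Am, Bdim, C, Dm, Em, F, G.
Reading the progression, the first chord not in that set is A, so the modulation leaves A minor there.
The chord immediately before A is G, which is diatonic to both keys: VII in A minor and IV in D major.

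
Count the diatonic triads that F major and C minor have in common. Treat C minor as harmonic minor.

Diatonic triads of F major: F major (I), G minor (ii), A minor (iii), Bb major (IV), C major (V), D minor (vi), E diminished (vii°).
Diatonic triads of C minor (harmonic minor): C minor (i), D diminished (ii°), Eb augmented (III+), F minor (iv), G major (V), Ab major (VI), B diminished (vii°).
No triad has the same root and quality in both keys.

0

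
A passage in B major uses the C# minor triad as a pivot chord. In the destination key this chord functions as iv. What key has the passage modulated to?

G# minor

The numeral iv denotes a minor triad on scale degree 4. With C# on degree 4, the tonic of the new key is G#.
Degree 4 carries a minor triad in minor keys, so the destination is G# minor.
Check: the diatonic triads of G# minor (natural minor) are G#m (i), A#dim (ii°), B (III), C#m (iv), D#m (v), E (VI), F# (VII) — C# minor is indeed iv.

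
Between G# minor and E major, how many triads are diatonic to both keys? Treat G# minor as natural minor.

4

Diatonic triads of G# minor (natural minor): G#m (i), A#dim (ii°), B (III), C#m (iv), D#m (v), E (VI), F# (VII).
Diatonic triads of E major: E (I), F#m (ii), G#m (iii), A (IV), B (V), C#m (vi), D#dim (vii°).
Matching root and quality in both lists: G#m, B, C#m, E.
That gives 4 common triads.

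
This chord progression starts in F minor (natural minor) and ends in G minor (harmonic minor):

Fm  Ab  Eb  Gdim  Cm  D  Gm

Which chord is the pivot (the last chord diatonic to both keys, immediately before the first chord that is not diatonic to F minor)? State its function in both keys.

Cm — v in F minor, iv in G minor

Chords diatonic to F minor: Fm, Gdim, Ab, Bbm, Cm, Db, Eb.
Reading the progression, the first chord not in that set is D, so the modulation leaves F minor there.
The chord immediately before D is Cm, which is diatonic to both keys: v in F minor and iv in G minor.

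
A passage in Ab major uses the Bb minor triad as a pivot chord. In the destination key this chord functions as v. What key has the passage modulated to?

Eb minor

The numeral v denotes a minor triad on scale degree 5. With Bb on degree 5, the tonic of the new key is Eb.
Degree 5 carries a minor triad in natural-minor keys, so the destination is Eb minor.
Check: the diatonic triads of Eb minor (natural minor) are Ebm (i), Fdim (ii°), Gb (III), Abm (iv), Bbm (v), Cb (VI), Db (VII) — Bb minor is indeed v.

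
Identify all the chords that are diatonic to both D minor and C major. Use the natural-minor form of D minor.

Dm, F, Am, C

Triads in D minor (natural minor): Dm (i), Edim (ii°), F (III), Gm (iv), Am (v), Bb (VI), C (VII).
Triads in C major: C (I), Dm (ii), Em (iii), F (IV), G (V), Am (vi), Bdim (vii°).
Shared triads with their functions: Dm (i in D minor, ii in C major); F (III in D minor, IV in C major); Am (v in D minor, vi in C major); C (VII in D minor, I in C major).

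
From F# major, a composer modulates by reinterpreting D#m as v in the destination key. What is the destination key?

The numeral v denotes a minor triad on scale degree 5. With D# on degree 5, the tonic of the new key is G#.
Degree 5 carries a minor triad in natural-minor keys, so the destination is G# minor.
Check: the diatonic triads of G# minor (natural minor) are G#m (i), A#dim (ii°), B (III), C#m (iv), D#m (v), E (VI), F# (VII) — D#m is indeed v.

G# minor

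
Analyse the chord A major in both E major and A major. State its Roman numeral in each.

IV in E major; I in A major

The scale of E major is E F# G# A B C# D#; A is degree 4, and the triad built there (A-C#-E) is major, so it is IV.
The scale of A major is A B C# D E F# G#; A is degree 1, and the triad built there (A-C#-E) is major, so it is I.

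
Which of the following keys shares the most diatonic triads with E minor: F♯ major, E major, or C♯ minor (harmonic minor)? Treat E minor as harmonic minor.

E major

Triads of E minor (harmonic minor): Em (i), F♯dim (ii°), Gaug (III+), Am (iv), B (V), C (VI), D♯dim (vii°).
F♯ major shares 1: B.
E major shares 2: B, D♯dim.
C♯ minor (harmonic minor) shares 1: D♯dim.
The most common triads (2) are shared with E major.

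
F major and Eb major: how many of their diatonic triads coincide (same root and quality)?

Diatonic triads of F major: F major (I), G minor (ii), A minor (iii), Bb major (IV), C major (V), D minor (vi), E diminished (vii°).
Diatonic triads of Eb major: Eb major (I), F minor (ii), G minor (iii), Ab major (IV), Bb major (V), C minor (vi), D diminished (vii°).
Matching root and quality in both lists: G minor, Bb major.
That gives 2 common triads.

2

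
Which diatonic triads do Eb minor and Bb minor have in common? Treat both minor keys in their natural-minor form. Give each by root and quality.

Triads in Eb minor (natural minor): Ebm (i), Fdim (ii°), Gb (III), Abm (iv), Bbm (v), Cb (VI), Db (VII).
Triads in Bb minor (natural minor): Bbm (i), Cdim (ii°), Db (III), Ebm (iv), Fm (v), Gb (VI), Ab (VII).
Shared triads with their functions: Ebm (i in Eb minor, iv in Bb minor); Gb (III in Eb minor, VI in Bb minor); Bbm (v in Eb minor, i in Bb minor); Db (VII in Eb minor, III in Bb minor).

Ebm, Gb, Bbm, Db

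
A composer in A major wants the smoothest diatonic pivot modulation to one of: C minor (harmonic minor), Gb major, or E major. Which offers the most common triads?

E major

Triads of A major: A major (I), B minor (ii), C# minor (iii), D major (IV), E major (V), F# minor (vi), G# diminished (vii°).
C minor (harmonic minor) shares 0: none.
Gb major shares 0: none.
E major shares 4: A, C#m, E, F#m.
The most common triads (4) are shared with E major.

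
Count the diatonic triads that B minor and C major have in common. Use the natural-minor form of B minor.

Diatonic triads of B minor (natural minor): Bm (i), C♯dim (ii°), D (III), Em (iv), F♯m (v), G (VI), A (VII).
Diatonic triads of C major: C (I), Dm (ii), Em (iii), F (IV), G (V), Am (vi), Bdim (vii°).
Matching root and quality in both lists: Em, G.
That gives 2 common triads.

2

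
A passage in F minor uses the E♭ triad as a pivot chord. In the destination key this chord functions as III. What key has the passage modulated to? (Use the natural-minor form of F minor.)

C minor

The numeral III denotes a major triad on scale degree 3. With E♭ on degree 3, the tonic of the new key is C.
Degree 3 carries a major triad in natural-minor keys, so the destination is C minor.
Check: the diatonic triads of C minor (natural minor) are Cm (i), Ddim (ii°), E♭ (III), Fm (iv), Gm (v), A♭ (VI), B♭ (VII) — E♭ is indeed III.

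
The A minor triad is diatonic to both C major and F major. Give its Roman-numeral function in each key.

The scale of C major is C D E F G A B; A is degree 6, and the triad built there (A-C-E) is minor, so it is vi.
The scale of F major is F G A B♭ C D E; A is degree 3, and the triad built there (A-C-E) is minor, so it is iii.

vi in C major; iii in F major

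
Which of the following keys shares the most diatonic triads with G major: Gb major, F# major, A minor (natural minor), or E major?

Triads of G major: G major (I), A minor (ii), B minor (iii), C major (IV), D major (V), E minor (vi), F# diminished (vii°).
Gb major shares 0: none.
F# major shares 0: none.
A minor (natural minor) shares 4: G, Am, C, Em.
E major shares 0: none.
The most common triads (4) are shared with A minor.

A minor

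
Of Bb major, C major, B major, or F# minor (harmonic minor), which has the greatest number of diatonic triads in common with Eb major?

Triads of Eb major: Eb major (I), F minor (ii), G minor (iii), Ab major (IV), Bb major (V), C minor (vi), D diminished (vii°).
Bb major shares 4: Eb, Gm, Bb, Cm.
C major shares 0: none.
B major shares 0: none.
F# minor (harmonic minor) shares 0: none.
The most common triads (4) are shared with Bb major.

Bb major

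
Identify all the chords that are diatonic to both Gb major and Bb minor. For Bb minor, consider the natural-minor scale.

Gb, Bbm, Db, Ebm

Triads in Gb major: Gb (I), Abm (ii), Bbm (iii), Cb (IV), Db (V), Ebm (vi), Fdim (vii°).
Triads in Bb minor (natural minor): Bbm (i), Cdim (ii°), Db (III), Ebm (iv), Fm (v), Gb (VI), Ab (VII).
Shared triads with their functions: Gb (I in Gb major, VI in Bb minor); Bbm (iii in Gb major, i in Bb minor); Db (V in Gb major, III in Bb minor); Ebm (vi in Gb major, iv in Bb minor).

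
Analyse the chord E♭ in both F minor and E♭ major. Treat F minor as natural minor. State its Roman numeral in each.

The scale of F minor (natural minor) is F G A♭ B♭ C D♭ E♭; E♭ is degree 7, and the triad built there (E♭-G-B♭) is major, so it is VII.
The scale of E♭ major is E♭ F G A♭ B♭ C D; E♭ is degree 1, and the triad built there (E♭-G-B♭) is major, so it is I.

VII in F minor; I in E♭ major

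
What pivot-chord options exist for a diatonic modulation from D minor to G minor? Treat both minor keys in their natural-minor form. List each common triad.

Triads in D minor (natural minor): Dm (i), Edim (ii°), F (III), Gm (iv), Am (v), B♭ (VI), C (VII).
Triads in G minor (natural minor): Gm (i), Adim (ii°), B♭ (III), Cm (iv), Dm (v), E♭ (VI), F (VII).
Shared triads with their functions: Dm (i in D minor, v in G minor); F (III in D minor, VII in G minor); Gm (iv in D minor, i in G minor); B♭ (VI in D minor, III in G minor).

Dm, F, Gm, B♭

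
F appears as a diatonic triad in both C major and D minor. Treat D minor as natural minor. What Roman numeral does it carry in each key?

IV in C major; III in D minor

The scale of C major is C D E F G A B; F is degree 4, and the triad built there (F-A-C) is major, so it is IV.
The scale of D minor (natural minor) is D E F G A B♭ C; F is degree 3, and the triad built there (F-A-C) is major, so it is III.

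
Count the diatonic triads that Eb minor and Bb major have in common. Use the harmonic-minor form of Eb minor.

Diatonic triads of Eb minor (harmonic minor): Ebm (i), Fdim (ii°), Gbaug (III+), Abm (iv), Bb (V), Cb (VI), Ddim (vii°).
Diatonic triads of Bb major: Bb (I), Cm (ii), Dm (iii), Eb (IV), F (V), Gm (vi), Adim (vii°).
Matching root and quality in both lists: Bb.
That gives 1 common triad.

1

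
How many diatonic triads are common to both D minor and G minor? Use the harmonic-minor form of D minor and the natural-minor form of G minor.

3

Diatonic triads of D minor (harmonic minor): Dm (i), Edim (ii°), Faug (III+), Gm (iv), A (V), Bb (VI), C#dim (vii°).
Diatonic triads of G minor (natural minor): Gm (i), Adim (ii°), Bb (III), Cm (iv), Dm (v), Eb (VI), F (VII).
Matching root and quality in both lists: Dm, Gm, Bb.
That gives 3 common triads.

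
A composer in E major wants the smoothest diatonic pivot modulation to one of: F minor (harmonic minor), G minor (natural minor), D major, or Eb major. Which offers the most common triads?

Triads of E major: E major (I), F# minor (ii), G# minor (iii), A major (IV), B major (V), C# minor (vi), D# diminished (vii°).
F minor (harmonic minor) shares 0: none.
G minor (natural minor) shares 0: none.
D major shares 2: F#m, A.
Eb major shares 0: none.
The most common triads (2) are shared with D major.

D major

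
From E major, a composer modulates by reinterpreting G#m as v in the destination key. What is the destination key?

C# minor

The numeral v denotes a minor triad on scale degree 5. With G# on degree 5, the tonic of the new key is C#.
Degree 5 carries a minor triad in natural-minor keys, so the destination is C# minor.
Check: the diatonic triads of C# minor (natural minor) are C#m (i), D#dim (ii°), E (III), F#m (iv), G#m (v), A (VI), B (VII) — G#m is indeed v.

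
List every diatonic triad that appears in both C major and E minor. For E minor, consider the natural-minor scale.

C, Em, G, Am

Triads in C major: C (I), Dm (ii), Em (iii), F (IV), G (V), Am (vi), Bdim (vii°).
Triads in E minor (natural minor): Em (i), F#dim (ii°), G (III), Am (iv), Bm (v), C (VI), D (VII).
Shared triads with their functions: C (I in C major, VI in E minor); Em (iii in C major, i in E minor); G (V in C major, III in E minor); Am (vi in C major, iv in E minor).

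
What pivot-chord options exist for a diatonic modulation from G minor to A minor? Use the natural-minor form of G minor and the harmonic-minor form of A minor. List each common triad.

Dm, F

Triads in G minor (natural minor): G minor (i), A diminished (ii°), B♭ major (III), C minor (iv), D minor (v), E♭ major (VI), F major (VII).
Triads in A minor (harmonic minor): A minor (i), B diminished (ii°), C augmented (III+), D minor (iv), E major (V), F major (VI), G♯ diminished (vii°).
Shared triads with their functions: D minor (v in G minor, iv in A minor); F major (VII in G minor, VI in A minor).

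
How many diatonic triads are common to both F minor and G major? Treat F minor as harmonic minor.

1

Diatonic triads of F minor (harmonic minor): Fm (i), Gdim (ii°), A♭aug (III+), B♭m (iv), C (V), D♭ (VI), Edim (vii°).
Diatonic triads of G major: G (I), Am (ii), Bm (iii), C (IV), D (V), Em (vi), F♯dim (vii°).
Matching root and quality in both lists: C.
That gives 1 common triad.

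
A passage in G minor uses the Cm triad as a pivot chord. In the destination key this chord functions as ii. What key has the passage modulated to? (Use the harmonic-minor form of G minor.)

B♭ major

The numeral ii denotes a minor triad on scale degree 2. With C on degree 2, the tonic of the new key is B♭.
Degree 2 carries a minor triad in major keys, so the destination is B♭ major.
Check: the diatonic triads of B♭ major are B♭ (I), Cm (ii), Dm (iii), E♭ (IV), F (V), Gm (vi), Adim (vii°) — Cm is indeed ii.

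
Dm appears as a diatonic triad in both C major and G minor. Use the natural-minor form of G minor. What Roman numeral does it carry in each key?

ii in C major; v in G minor

The scale of C major is C D E F G A B; D is degree 2, and the triad built there (D-F-A) is minor, so it is ii.
The scale of G minor (natural minor) is G A B♭ C D E♭ F; D is degree 5, and the triad built there (D-F-A) is minor, so it is v.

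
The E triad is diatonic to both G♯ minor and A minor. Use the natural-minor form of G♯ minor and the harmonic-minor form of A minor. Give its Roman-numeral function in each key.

VI in G♯ minor; V in A minor

The scale of G♯ minor (natural minor) is G♯ A♯ B C♯ D♯ E F♯; E is degree 6, and the triad built there (E-G♯-B) is major, so it is VI.
The scale of A minor (harmonic minor) is A B C D E F G♯; E is degree 5, and the triad built there (E-G♯-B) is major, so it is V.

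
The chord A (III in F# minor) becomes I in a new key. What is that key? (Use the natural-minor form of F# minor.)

The numeral I denotes a major triad on scale degree 1. With A on degree 1, the tonic of the new key is A.
Degree 1 carries a major triad in major keys, so the destination is A major.
Check: the diatonic triads of A major are A (I), Bm (ii), C#m (iii), D (IV), E (V), F#m (vi), G#dim (vii°) — A is indeed I.

A major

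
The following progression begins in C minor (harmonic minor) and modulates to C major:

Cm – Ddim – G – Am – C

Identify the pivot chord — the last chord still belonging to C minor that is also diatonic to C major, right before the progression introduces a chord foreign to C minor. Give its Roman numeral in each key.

G — V in C minor, V in C major

Chords diatonic to C minor: Cm, Ddim, E♭aug, Fm, G, A♭, Bdim.
Reading the progression, the first chord not in that set is Am, so the modulation leaves C minor there.
The chord immediately before Am is G, which is diatonic to both keys: V in C minor and V in C major.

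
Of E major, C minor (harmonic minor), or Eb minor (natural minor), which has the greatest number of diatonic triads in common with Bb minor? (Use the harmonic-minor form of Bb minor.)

Eb minor

Triads of Bb minor (harmonic minor): Bb minor (i), C diminished (ii°), Db augmented (III+), Eb minor (iv), F major (V), Gb major (VI), A diminished (vii°).
E major shares 0: none.
C minor (harmonic minor) shares 0: none.
Eb minor (natural minor) shares 3: Bbm, Ebm, Gb.
The most common triads (3) are shared with Eb minor.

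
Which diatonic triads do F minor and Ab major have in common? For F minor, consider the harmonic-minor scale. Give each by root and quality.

Fm, Gdim, Bbm, Db

Triads in F minor (harmonic minor): F minor (i), G diminished (ii°), Ab augmented (III+), Bb minor (iv), C major (V), Db major (VI), E diminished (vii°).
Triads in Ab major: Ab major (I), Bb minor (ii), C minor (iii), Db major (IV), Eb major (V), F minor (vi), G diminished (vii°).
Shared triads with their functions: F minor (i in F minor, vi in Ab major); G diminished (ii° in F minor, vii° in Ab major); Bb minor (iv in F minor, ii in Ab major); Db major (VI in F minor, IV in Ab major).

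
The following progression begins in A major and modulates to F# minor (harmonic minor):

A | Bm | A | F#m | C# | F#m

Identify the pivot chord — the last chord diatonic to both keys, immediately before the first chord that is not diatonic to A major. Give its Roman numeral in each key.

F#m — vi in A major, i in F# minor

Chords diatonic to A major: A, Bm, C#m, D, E, F#m, G#dim.
Reading the progression, the first chord not in that set is C#, so the modulation leaves A major there.
The chord immediately before C# is F#m, which is diatonic to both keys: vi in A major and i in F# minor.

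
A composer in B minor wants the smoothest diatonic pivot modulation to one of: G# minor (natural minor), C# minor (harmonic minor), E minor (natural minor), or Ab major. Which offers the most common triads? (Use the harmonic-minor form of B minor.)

Triads of B minor (harmonic minor): B minor (i), C# diminished (ii°), D augmented (III+), E minor (iv), F# major (V), G major (VI), A# diminished (vii°).
G# minor (natural minor) shares 2: F#, A#dim.
C# minor (harmonic minor) shares 0: none.
E minor (natural minor) shares 3: Bm, Em, G.
Ab major shares 0: none.
The most common triads (3) are shared with E minor.

E minor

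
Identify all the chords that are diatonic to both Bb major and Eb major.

Triads in Bb major: Bb major (I), C minor (ii), D minor (iii), Eb major (IV), F major (V), G minor (vi), A diminished (vii°).
Triads in Eb major: Eb major (I), F minor (ii), G minor (iii), Ab major (IV), Bb major (V), C minor (vi), D diminished (vii°).
Shared triads with their functions: Bb major (I in Bb major, V in Eb major); C minor (ii in Bb major, vi in Eb major); Eb major (IV in Bb major, I in Eb major); G minor (vi in Bb major, iii in Eb major).

Bb, Cm, Eb, Gm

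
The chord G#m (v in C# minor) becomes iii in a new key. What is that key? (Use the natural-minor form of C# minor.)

E major

The numeral iii denotes a minor triad on scale degree 3. With G# on degree 3, the tonic of the new key is E.
Degree 3 carries a minor triad in major keys, so the destination is E major.
Check: the diatonic triads of E major are E (I), F#m (ii), G#m (iii), A (IV), B (V), C#m (vi), D#dim (vii°) — G#m is indeed iii.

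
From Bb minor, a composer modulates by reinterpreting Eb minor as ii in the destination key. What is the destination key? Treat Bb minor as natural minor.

Db major

The numeral ii denotes a minor triad on scale degree 2. With Eb on degree 2, the tonic of the new key is Db.
Degree 2 carries a minor triad in major keys, so the destination is Db major.
Check: the diatonic triads of Db major are Db (I), Ebm (ii), Fm (iii), Gb (IV), Ab (V), Bbm (vi), Cdim (vii°) — Eb minor is indeed ii.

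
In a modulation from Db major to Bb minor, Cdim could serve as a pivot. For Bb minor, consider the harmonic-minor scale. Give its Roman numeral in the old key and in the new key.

The scale of Db major is Db Eb F Gb Ab Bb C; C is degree 7, and the triad built there (C-Eb-Gb) is diminished, so it is vii°.
The scale of Bb minor (harmonic minor) is Bb C Db Eb F Gb A; C is degree 2, and the triad built there (C-Eb-Gb) is diminished, so it is ii°.

vii° in Db major; ii° in Bb minor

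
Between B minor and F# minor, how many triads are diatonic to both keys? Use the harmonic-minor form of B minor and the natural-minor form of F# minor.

1

Diatonic triads of B minor (harmonic minor): Bm (i), C#dim (ii°), Daug (III+), Em (iv), F# (V), G (VI), A#dim (vii°).
Diatonic triads of F# minor (natural minor): F#m (i), G#dim (ii°), A (III), Bm (iv), C#m (v), D (VI), E (VII).
Matching root and quality in both lists: Bm.
That gives 1 common triad.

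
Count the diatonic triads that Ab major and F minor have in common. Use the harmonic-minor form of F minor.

Diatonic triads of Ab major: Ab (I), Bbm (ii), Cm (iii), Db (IV), Eb (V), Fm (vi), Gdim (vii°).
Diatonic triads of F minor (harmonic minor): Fm (i), Gdim (ii°), Abaug (III+), Bbm (iv), C (V), Db (VI), Edim (vii°).
Matching root and quality in both lists: Bbm, Db, Fm, Gdim.
That gives 4 common triads.

4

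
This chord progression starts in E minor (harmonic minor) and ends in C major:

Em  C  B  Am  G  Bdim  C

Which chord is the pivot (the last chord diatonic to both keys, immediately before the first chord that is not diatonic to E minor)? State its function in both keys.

Am — iv in E minor, vi in C major

Chords diatonic to E minor: Em, F#dim, Gaug, Am, B, C, D#dim.
Reading the progression, the first chord not in that set is G, so the modulation leaves E minor there.
The chord immediately before G is Am, which is diatonic to both keys: iv in E minor and vi in C major.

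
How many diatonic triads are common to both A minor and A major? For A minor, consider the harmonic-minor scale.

Diatonic triads of A minor (harmonic minor): Am (i), Bdim (ii°), Caug (III+), Dm (iv), E (V), F (VI), G#dim (vii°).
Diatonic triads of A major: A (I), Bm (ii), C#m (iii), D (IV), E (V), F#m (vi), G#dim (vii°).
Matching root and quality in both lists: E, G#dim.
That gives 2 common triads.

2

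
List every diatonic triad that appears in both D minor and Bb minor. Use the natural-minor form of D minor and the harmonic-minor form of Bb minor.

F

Triads in D minor (natural minor): Dm (i), Edim (ii°), F (III), Gm (iv), Am (v), Bb (VI), C (VII).
Triads in Bb minor (harmonic minor): Bbm (i), Cdim (ii°), Dbaug (III+), Ebm (iv), F (V), Gb (VI), Adim (vii°).
Shared triads with their functions: F (III in D minor, V in Bb minor).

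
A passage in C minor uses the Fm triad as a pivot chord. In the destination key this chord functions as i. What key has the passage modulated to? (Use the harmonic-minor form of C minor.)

F minor

The numeral i denotes a minor triad on scale degree 1. With F on degree 1, the tonic of the new key is F.
Degree 1 carries a minor triad in minor keys, so the destination is F minor.
Check: the diatonic triads of F minor (natural minor) are Fm (i), Gdim (ii°), A♭ (III), B♭m (iv), Cm (v), D♭ (VI), E♭ (VII) — Fm is indeed i.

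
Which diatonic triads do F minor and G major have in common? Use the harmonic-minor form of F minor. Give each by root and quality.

Triads in F minor (harmonic minor): Fm (i), Gdim (ii°), A♭aug (III+), B♭m (iv), C (V), D♭ (VI), Edim (vii°).
Triads in G major: G (I), Am (ii), Bm (iii), C (IV), D (V), Em (vi), F♯dim (vii°).
Shared triads with their functions: C (V in F minor, IV in G major).

C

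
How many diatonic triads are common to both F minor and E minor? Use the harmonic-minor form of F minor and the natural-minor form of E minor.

Diatonic triads of F minor (harmonic minor): F minor (i), G diminished (ii°), Ab augmented (III+), Bb minor (iv), C major (V), Db major (VI), E diminished (vii°).
Diatonic triads of E minor (natural minor): E minor (i), F# diminished (ii°), G major (III), A minor (iv), B minor (v), C major (VI), D major (VII).
Matching root and quality in both lists: C major.
That gives 1 common triad.

1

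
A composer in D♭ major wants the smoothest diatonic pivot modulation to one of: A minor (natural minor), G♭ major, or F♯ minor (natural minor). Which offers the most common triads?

Triads of D♭ major: D♭ major (I), E♭ minor (ii), F minor (iii), G♭ major (IV), A♭ major (V), B♭ minor (vi), C diminished (vii°).
A minor (natural minor) shares 0: none.
G♭ major shares 4: D♭, E♭m, G♭, B♭m.
F♯ minor (natural minor) shares 0: none.
The most common triads (4) are shared with G♭ major.

G♭ major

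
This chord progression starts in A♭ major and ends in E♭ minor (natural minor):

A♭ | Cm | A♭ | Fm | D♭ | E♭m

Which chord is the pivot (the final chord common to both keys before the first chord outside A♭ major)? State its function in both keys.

D♭ — IV in A♭ major, VII in E♭ minor

Chords diatonic to A♭ major: A♭, B♭m, Cm, D♭, E♭, Fm, Gdim.
Reading the progression, the first chord not in that set is E♭m, so the modulation leaves A♭ major there.
The chord immediately before E♭m is D♭, which is diatonic to both keys: IV in A♭ major and VII in E♭ minor.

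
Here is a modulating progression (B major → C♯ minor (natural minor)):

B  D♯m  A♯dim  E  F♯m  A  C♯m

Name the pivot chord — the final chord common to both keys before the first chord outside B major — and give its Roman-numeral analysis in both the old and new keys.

E — IV in B major, III in C♯ minor

Chords diatonic to B major: B, C♯m, D♯m, E, F♯, G♯m, A♯dim.
Reading the progression, the first chord not in that set is F♯m, so the modulation leaves B major there.
The chord immediately before F♯m is E, which is diatonic to both keys: IV in B major and III in C♯ minor.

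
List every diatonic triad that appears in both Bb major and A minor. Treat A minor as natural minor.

Dm, F

Triads in Bb major: Bb (I), Cm (ii), Dm (iii), Eb (IV), F (V), Gm (vi), Adim (vii°).
Triads in A minor (natural minor): Am (i), Bdim (ii°), C (III), Dm (iv), Em (v), F (VI), G (VII).
Shared triads with their functions: Dm (iii in Bb major, iv in A minor); F (V in Bb major, VI in A minor).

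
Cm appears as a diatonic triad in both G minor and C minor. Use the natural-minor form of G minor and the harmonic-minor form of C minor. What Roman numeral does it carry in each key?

The scale of G minor (natural minor) is G A Bb C D Eb F; C is degree 4, and the triad built there (C-Eb-G) is minor, so it is iv.
The scale of C minor (harmonic minor) is C D Eb F G Ab B; C is degree 1, and the triad built there (C-Eb-G) is minor, so it is i.

iv in G minor; i in C minor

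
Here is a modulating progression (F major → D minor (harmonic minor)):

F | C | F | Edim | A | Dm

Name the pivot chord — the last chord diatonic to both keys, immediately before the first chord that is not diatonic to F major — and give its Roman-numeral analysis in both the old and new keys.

Chords diatonic to F major: F, Gm, Am, Bb, C, Dm, Edim.
Reading the progression, the first chord not in that set is A, so the modulation leaves F major there.
The chord immediately before A is Edim, which is diatonic to both keys: vii° in F major and ii° in D minor.

Edim — vii° in F major, ii° in D minor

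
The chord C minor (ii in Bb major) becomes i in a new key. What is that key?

The numeral i denotes a minor triad on scale degree 1. With C on degree 1, the tonic of the new key is C.
Degree 1 carries a minor triad in minor keys, so the destination is C minor.
Check: the diatonic triads of C minor (natural minor) are Cm (i), Ddim (ii°), Eb (III), Fm (iv), Gm (v), Ab (VI), Bb (VII) — C minor is indeed i.

C minor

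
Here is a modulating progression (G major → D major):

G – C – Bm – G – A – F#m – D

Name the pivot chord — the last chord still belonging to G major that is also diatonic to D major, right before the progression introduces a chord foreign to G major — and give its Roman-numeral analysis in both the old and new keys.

Chords diatonic to G major: G, Am, Bm, C, D, Em, F#dim.
Reading the progression, the first chord not in that set is A, so the modulation leaves G major there.
The chord immediately before A is G, which is diatonic to both keys: I in G major and IV in D major.

G — I in G major, IV in D major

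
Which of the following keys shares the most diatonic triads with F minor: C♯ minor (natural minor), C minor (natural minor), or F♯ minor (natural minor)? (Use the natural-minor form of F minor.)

C minor

Triads of F minor (natural minor): Fm (i), Gdim (ii°), A♭ (III), B♭m (iv), Cm (v), D♭ (VI), E♭ (VII).
C♯ minor (natural minor) shares 0: none.
C minor (natural minor) shares 4: Fm, A♭, Cm, E♭.
F♯ minor (natural minor) shares 0: none.
The most common triads (4) are shared with C minor.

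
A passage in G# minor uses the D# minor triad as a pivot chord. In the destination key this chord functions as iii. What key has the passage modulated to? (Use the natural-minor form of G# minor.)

The numeral iii denotes a minor triad on scale degree 3. With D# on degree 3, the tonic of the new key is B.
Degree 3 carries a minor triad in major keys, so the destination is B major.
Check: the diatonic triads of B major are B (I), C#m (ii), D#m (iii), E (IV), F# (V), G#m (vi), A#dim (vii°) — D# minor is indeed iii.

B major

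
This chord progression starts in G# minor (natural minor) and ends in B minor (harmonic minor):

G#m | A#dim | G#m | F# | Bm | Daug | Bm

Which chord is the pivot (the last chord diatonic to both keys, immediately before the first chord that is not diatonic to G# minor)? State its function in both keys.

F# — VII in G# minor, V in B minor

Chords diatonic to G# minor: G#m, A#dim, B, C#m, D#m, E, F#.
Reading the progression, the first chord not in that set is Bm, so the modulation leaves G# minor there.
The chord immediately before Bm is F#, which is diatonic to both keys: VII in G# minor and V in B minor.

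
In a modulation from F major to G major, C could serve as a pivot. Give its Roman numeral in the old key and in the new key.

The scale of F major is F G A Bb C D E; C is degree 5, and the triad built there (C-E-G) is major, so it is V.
The scale of G major is G A B C D E F#; C is degree 4, and the triad built there (C-E-G) is major, so it is IV.

V in F major; IV in G major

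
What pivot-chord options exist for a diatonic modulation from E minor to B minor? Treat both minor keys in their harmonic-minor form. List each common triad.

Triads in E minor (harmonic minor): Em (i), F♯dim (ii°), Gaug (III+), Am (iv), B (V), C (VI), D♯dim (vii°).
Triads in B minor (harmonic minor): Bm (i), C♯dim (ii°), Daug (III+), Em (iv), F♯ (V), G (VI), A♯dim (vii°).
Shared triads with their functions: Em (i in E minor, iv in B minor).

Em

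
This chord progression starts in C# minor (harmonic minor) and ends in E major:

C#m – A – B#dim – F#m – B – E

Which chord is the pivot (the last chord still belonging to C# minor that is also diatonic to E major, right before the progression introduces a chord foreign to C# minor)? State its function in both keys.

F#m — iv in C# minor, ii in E major

Chords diatonic to C# minor: C#m, D#dim, Eaug, F#m, G#, A, B#dim.
Reading the progression, the first chord not in that set is B, so the modulation leaves C# minor there.
The chord immediately before B is F#m, which is diatonic to both keys: iv in C# minor and ii in E major.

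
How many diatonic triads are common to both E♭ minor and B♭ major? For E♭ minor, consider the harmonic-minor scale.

Diatonic triads of E♭ minor (harmonic minor): E♭ minor (i), F diminished (ii°), G♭ augmented (III+), A♭ minor (iv), B♭ major (V), C♭ major (VI), D diminished (vii°).
Diatonic triads of B♭ major: B♭ major (I), C minor (ii), D minor (iii), E♭ major (IV), F major (V), G minor (vi), A diminished (vii°).
Matching root and quality in both lists: B♭ major.
That gives 1 common triad.

1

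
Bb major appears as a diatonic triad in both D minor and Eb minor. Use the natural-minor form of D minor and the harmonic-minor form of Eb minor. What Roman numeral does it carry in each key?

VI in D minor; V in Eb minor

The scale of D minor (natural minor) is D E F G A Bb C; Bb is degree 6, and the triad built there (Bb-D-F) is major, so it is VI.
The scale of Eb minor (harmonic minor) is Eb F Gb Ab Bb Cb D; Bb is degree 5, and the triad built there (Bb-D-F) is major, so it is V.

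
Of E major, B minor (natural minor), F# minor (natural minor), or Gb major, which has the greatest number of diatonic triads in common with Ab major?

Gb major

Triads of Ab major: Ab major (I), Bb minor (ii), C minor (iii), Db major (IV), Eb major (V), F minor (vi), G diminished (vii°).
E major shares 0: none.
B minor (natural minor) shares 0: none.
F# minor (natural minor) shares 0: none.
Gb major shares 2: Bbm, Db.
The most common triads (2) are shared with Gb major.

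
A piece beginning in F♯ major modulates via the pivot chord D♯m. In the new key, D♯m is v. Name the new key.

G♯ minor

The numeral v denotes a minor triad on scale degree 5. With D♯ on degree 5, the tonic of the new key is G♯.
Degree 5 carries a minor triad in natural-minor keys, so the destination is G♯ minor.
Check: the diatonic triads of G♯ minor (natural minor) are G♯m (i), A♯dim (ii°), B (III), C♯m (iv), D♯m (v), E (VI), F♯ (VII) — D♯m is indeed v.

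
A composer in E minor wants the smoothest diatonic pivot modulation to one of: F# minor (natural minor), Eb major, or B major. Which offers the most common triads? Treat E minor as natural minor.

F# minor

Triads of E minor (natural minor): E minor (i), F# diminished (ii°), G major (III), A minor (iv), B minor (v), C major (VI), D major (VII).
F# minor (natural minor) shares 2: Bm, D.
Eb major shares 0: none.
B major shares 0: none.
The most common triads (2) are shared with F# minor.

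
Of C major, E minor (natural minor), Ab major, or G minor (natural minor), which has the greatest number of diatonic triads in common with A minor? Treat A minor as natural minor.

Triads of A minor (natural minor): Am (i), Bdim (ii°), C (III), Dm (iv), Em (v), F (VI), G (VII).
C major shares 7: Am, Bdim, C, Dm, Em, F, G.
E minor (natural minor) shares 4: Am, C, Em, G.
Ab major shares 0: none.
G minor (natural minor) shares 2: Dm, F.
The most common triads (7) are shared with C major.

C major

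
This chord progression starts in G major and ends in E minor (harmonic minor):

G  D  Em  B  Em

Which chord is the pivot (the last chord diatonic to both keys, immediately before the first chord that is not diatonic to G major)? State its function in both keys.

Em — vi in G major, i in E minor

Chords diatonic to G major: G, Am, Bm, C, D, Em, F#dim.
Reading the progression, the first chord not in that set is B, so the modulation leaves G major there.
The chord immediately before B is Em, which is diatonic to both keys: vi in G major and i in E minor.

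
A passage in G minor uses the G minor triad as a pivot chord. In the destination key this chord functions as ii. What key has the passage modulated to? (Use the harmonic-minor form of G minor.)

The numeral ii denotes a minor triad on scale degree 2. With G on degree 2, the tonic of the new key is F.
Degree 2 carries a minor triad in major keys, so the destination is F major.
Check: the diatonic triads of F major are F (I), Gm (ii), Am (iii), Bb (IV), C (V), Dm (vi), Edim (vii°) — G minor is indeed ii.

F major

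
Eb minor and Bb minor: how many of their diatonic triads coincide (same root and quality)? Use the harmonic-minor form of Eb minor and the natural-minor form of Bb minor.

1

Diatonic triads of Eb minor (harmonic minor): Eb minor (i), F diminished (ii°), Gb augmented (III+), Ab minor (iv), Bb major (V), Cb major (VI), D diminished (vii°).
Diatonic triads of Bb minor (natural minor): Bb minor (i), C diminished (ii°), Db major (III), Eb minor (iv), F minor (v), Gb major (VI), Ab major (VII).
Matching root and quality in both lists: Eb minor.
That gives 1 common triad.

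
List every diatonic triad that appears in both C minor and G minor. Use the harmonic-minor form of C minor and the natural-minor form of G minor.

Triads in C minor (harmonic minor): C minor (i), D diminished (ii°), Eb augmented (III+), F minor (iv), G major (V), Ab major (VI), B diminished (vii°).
Triads in G minor (natural minor): G minor (i), A diminished (ii°), Bb major (III), C minor (iv), D minor (v), Eb major (VI), F major (VII).
Shared triads with their functions: C minor (i in C minor, iv in G minor).

Cm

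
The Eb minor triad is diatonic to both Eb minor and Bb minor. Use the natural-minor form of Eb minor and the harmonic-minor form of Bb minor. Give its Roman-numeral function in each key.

i in Eb minor; iv in Bb minor

The scale of Eb minor (natural minor) is Eb F Gb Ab Bb Cb Db; Eb is degree 1, and the triad built there (Eb-Gb-Bb) is minor, so it is i.
The scale of Bb minor (harmonic minor) is Bb C Db Eb F Gb A; Eb is degree 4, and the triad built there (Eb-Gb-Bb) is minor, so it is iv.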